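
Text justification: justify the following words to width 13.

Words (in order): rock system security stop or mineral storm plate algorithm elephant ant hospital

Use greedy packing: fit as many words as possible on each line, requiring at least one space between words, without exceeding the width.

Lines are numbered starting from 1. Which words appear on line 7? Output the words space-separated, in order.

Answer: hospital

Derivation:
Line 1: ['rock', 'system'] (min_width=11, slack=2)
Line 2: ['security', 'stop'] (min_width=13, slack=0)
Line 3: ['or', 'mineral'] (min_width=10, slack=3)
Line 4: ['storm', 'plate'] (min_width=11, slack=2)
Line 5: ['algorithm'] (min_width=9, slack=4)
Line 6: ['elephant', 'ant'] (min_width=12, slack=1)
Line 7: ['hospital'] (min_width=8, slack=5)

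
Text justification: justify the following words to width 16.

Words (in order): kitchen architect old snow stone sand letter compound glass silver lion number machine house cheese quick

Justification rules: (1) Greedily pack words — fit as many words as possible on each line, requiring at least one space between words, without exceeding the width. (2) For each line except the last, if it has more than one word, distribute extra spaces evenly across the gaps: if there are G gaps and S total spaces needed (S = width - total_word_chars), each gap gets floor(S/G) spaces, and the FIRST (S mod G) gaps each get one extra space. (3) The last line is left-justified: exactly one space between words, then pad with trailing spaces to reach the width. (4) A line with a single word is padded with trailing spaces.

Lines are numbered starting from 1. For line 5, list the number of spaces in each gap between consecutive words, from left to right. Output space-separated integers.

Answer: 5

Derivation:
Line 1: ['kitchen'] (min_width=7, slack=9)
Line 2: ['architect', 'old'] (min_width=13, slack=3)
Line 3: ['snow', 'stone', 'sand'] (min_width=15, slack=1)
Line 4: ['letter', 'compound'] (min_width=15, slack=1)
Line 5: ['glass', 'silver'] (min_width=12, slack=4)
Line 6: ['lion', 'number'] (min_width=11, slack=5)
Line 7: ['machine', 'house'] (min_width=13, slack=3)
Line 8: ['cheese', 'quick'] (min_width=12, slack=4)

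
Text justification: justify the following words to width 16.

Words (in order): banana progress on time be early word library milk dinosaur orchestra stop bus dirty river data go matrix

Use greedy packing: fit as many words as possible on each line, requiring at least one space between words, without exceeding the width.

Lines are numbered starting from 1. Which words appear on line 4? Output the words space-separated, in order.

Answer: milk dinosaur

Derivation:
Line 1: ['banana', 'progress'] (min_width=15, slack=1)
Line 2: ['on', 'time', 'be', 'early'] (min_width=16, slack=0)
Line 3: ['word', 'library'] (min_width=12, slack=4)
Line 4: ['milk', 'dinosaur'] (min_width=13, slack=3)
Line 5: ['orchestra', 'stop'] (min_width=14, slack=2)
Line 6: ['bus', 'dirty', 'river'] (min_width=15, slack=1)
Line 7: ['data', 'go', 'matrix'] (min_width=14, slack=2)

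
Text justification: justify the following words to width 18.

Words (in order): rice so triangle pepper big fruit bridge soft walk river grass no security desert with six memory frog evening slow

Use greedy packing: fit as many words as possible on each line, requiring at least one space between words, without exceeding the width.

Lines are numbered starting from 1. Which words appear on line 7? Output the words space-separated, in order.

Line 1: ['rice', 'so', 'triangle'] (min_width=16, slack=2)
Line 2: ['pepper', 'big', 'fruit'] (min_width=16, slack=2)
Line 3: ['bridge', 'soft', 'walk'] (min_width=16, slack=2)
Line 4: ['river', 'grass', 'no'] (min_width=14, slack=4)
Line 5: ['security', 'desert'] (min_width=15, slack=3)
Line 6: ['with', 'six', 'memory'] (min_width=15, slack=3)
Line 7: ['frog', 'evening', 'slow'] (min_width=17, slack=1)

Answer: frog evening slow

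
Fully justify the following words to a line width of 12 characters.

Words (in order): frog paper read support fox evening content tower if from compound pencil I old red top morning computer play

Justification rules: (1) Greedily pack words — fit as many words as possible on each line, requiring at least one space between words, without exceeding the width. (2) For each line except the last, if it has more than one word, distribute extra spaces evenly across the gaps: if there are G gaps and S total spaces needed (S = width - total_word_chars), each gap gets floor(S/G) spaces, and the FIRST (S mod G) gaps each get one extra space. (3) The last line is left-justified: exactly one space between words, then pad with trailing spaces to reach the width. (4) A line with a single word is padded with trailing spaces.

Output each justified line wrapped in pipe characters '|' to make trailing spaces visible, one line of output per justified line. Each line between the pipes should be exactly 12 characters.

Line 1: ['frog', 'paper'] (min_width=10, slack=2)
Line 2: ['read', 'support'] (min_width=12, slack=0)
Line 3: ['fox', 'evening'] (min_width=11, slack=1)
Line 4: ['content'] (min_width=7, slack=5)
Line 5: ['tower', 'if'] (min_width=8, slack=4)
Line 6: ['from'] (min_width=4, slack=8)
Line 7: ['compound'] (min_width=8, slack=4)
Line 8: ['pencil', 'I', 'old'] (min_width=12, slack=0)
Line 9: ['red', 'top'] (min_width=7, slack=5)
Line 10: ['morning'] (min_width=7, slack=5)
Line 11: ['computer'] (min_width=8, slack=4)
Line 12: ['play'] (min_width=4, slack=8)

Answer: |frog   paper|
|read support|
|fox  evening|
|content     |
|tower     if|
|from        |
|compound    |
|pencil I old|
|red      top|
|morning     |
|computer    |
|play        |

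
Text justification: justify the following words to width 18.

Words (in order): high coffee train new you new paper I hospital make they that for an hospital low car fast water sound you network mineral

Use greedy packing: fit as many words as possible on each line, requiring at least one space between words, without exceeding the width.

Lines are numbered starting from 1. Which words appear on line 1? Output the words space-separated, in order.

Answer: high coffee train

Derivation:
Line 1: ['high', 'coffee', 'train'] (min_width=17, slack=1)
Line 2: ['new', 'you', 'new', 'paper'] (min_width=17, slack=1)
Line 3: ['I', 'hospital', 'make'] (min_width=15, slack=3)
Line 4: ['they', 'that', 'for', 'an'] (min_width=16, slack=2)
Line 5: ['hospital', 'low', 'car'] (min_width=16, slack=2)
Line 6: ['fast', 'water', 'sound'] (min_width=16, slack=2)
Line 7: ['you', 'network'] (min_width=11, slack=7)
Line 8: ['mineral'] (min_width=7, slack=11)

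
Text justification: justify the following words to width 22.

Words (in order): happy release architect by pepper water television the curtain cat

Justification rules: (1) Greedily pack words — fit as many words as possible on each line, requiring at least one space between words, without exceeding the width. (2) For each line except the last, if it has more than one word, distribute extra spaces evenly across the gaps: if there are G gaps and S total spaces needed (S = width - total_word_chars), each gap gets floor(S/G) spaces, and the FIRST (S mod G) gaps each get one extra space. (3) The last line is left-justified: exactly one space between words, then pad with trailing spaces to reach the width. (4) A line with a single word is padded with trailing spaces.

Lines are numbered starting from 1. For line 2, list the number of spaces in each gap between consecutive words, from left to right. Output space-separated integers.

Line 1: ['happy', 'release'] (min_width=13, slack=9)
Line 2: ['architect', 'by', 'pepper'] (min_width=19, slack=3)
Line 3: ['water', 'television', 'the'] (min_width=20, slack=2)
Line 4: ['curtain', 'cat'] (min_width=11, slack=11)

Answer: 3 2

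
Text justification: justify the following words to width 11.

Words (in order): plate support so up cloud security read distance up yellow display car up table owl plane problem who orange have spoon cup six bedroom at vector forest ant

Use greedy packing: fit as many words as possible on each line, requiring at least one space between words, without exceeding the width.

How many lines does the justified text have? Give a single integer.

Answer: 16

Derivation:
Line 1: ['plate'] (min_width=5, slack=6)
Line 2: ['support', 'so'] (min_width=10, slack=1)
Line 3: ['up', 'cloud'] (min_width=8, slack=3)
Line 4: ['security'] (min_width=8, slack=3)
Line 5: ['read'] (min_width=4, slack=7)
Line 6: ['distance', 'up'] (min_width=11, slack=0)
Line 7: ['yellow'] (min_width=6, slack=5)
Line 8: ['display', 'car'] (min_width=11, slack=0)
Line 9: ['up', 'table'] (min_width=8, slack=3)
Line 10: ['owl', 'plane'] (min_width=9, slack=2)
Line 11: ['problem', 'who'] (min_width=11, slack=0)
Line 12: ['orange', 'have'] (min_width=11, slack=0)
Line 13: ['spoon', 'cup'] (min_width=9, slack=2)
Line 14: ['six', 'bedroom'] (min_width=11, slack=0)
Line 15: ['at', 'vector'] (min_width=9, slack=2)
Line 16: ['forest', 'ant'] (min_width=10, slack=1)
Total lines: 16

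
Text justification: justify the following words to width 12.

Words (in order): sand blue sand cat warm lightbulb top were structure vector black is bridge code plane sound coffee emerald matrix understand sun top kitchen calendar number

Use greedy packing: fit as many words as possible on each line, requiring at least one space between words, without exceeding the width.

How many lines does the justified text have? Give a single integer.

Answer: 17

Derivation:
Line 1: ['sand', 'blue'] (min_width=9, slack=3)
Line 2: ['sand', 'cat'] (min_width=8, slack=4)
Line 3: ['warm'] (min_width=4, slack=8)
Line 4: ['lightbulb'] (min_width=9, slack=3)
Line 5: ['top', 'were'] (min_width=8, slack=4)
Line 6: ['structure'] (min_width=9, slack=3)
Line 7: ['vector', 'black'] (min_width=12, slack=0)
Line 8: ['is', 'bridge'] (min_width=9, slack=3)
Line 9: ['code', 'plane'] (min_width=10, slack=2)
Line 10: ['sound', 'coffee'] (min_width=12, slack=0)
Line 11: ['emerald'] (min_width=7, slack=5)
Line 12: ['matrix'] (min_width=6, slack=6)
Line 13: ['understand'] (min_width=10, slack=2)
Line 14: ['sun', 'top'] (min_width=7, slack=5)
Line 15: ['kitchen'] (min_width=7, slack=5)
Line 16: ['calendar'] (min_width=8, slack=4)
Line 17: ['number'] (min_width=6, slack=6)
Total lines: 17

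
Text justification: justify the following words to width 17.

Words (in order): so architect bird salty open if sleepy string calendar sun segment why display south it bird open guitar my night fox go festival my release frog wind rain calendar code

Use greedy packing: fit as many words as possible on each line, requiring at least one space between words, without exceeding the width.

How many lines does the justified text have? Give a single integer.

Answer: 12

Derivation:
Line 1: ['so', 'architect', 'bird'] (min_width=17, slack=0)
Line 2: ['salty', 'open', 'if'] (min_width=13, slack=4)
Line 3: ['sleepy', 'string'] (min_width=13, slack=4)
Line 4: ['calendar', 'sun'] (min_width=12, slack=5)
Line 5: ['segment', 'why'] (min_width=11, slack=6)
Line 6: ['display', 'south', 'it'] (min_width=16, slack=1)
Line 7: ['bird', 'open', 'guitar'] (min_width=16, slack=1)
Line 8: ['my', 'night', 'fox', 'go'] (min_width=15, slack=2)
Line 9: ['festival', 'my'] (min_width=11, slack=6)
Line 10: ['release', 'frog', 'wind'] (min_width=17, slack=0)
Line 11: ['rain', 'calendar'] (min_width=13, slack=4)
Line 12: ['code'] (min_width=4, slack=13)
Total lines: 12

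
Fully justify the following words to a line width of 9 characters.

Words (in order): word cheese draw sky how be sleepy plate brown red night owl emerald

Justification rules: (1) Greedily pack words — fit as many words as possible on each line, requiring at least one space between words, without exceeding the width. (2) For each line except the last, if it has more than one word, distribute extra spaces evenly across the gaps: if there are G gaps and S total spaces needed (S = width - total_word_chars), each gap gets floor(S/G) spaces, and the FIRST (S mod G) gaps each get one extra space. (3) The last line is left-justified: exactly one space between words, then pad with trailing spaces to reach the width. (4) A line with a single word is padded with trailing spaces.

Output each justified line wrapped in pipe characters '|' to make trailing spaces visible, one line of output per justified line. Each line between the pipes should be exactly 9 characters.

Answer: |word     |
|cheese   |
|draw  sky|
|how    be|
|sleepy   |
|plate    |
|brown red|
|night owl|
|emerald  |

Derivation:
Line 1: ['word'] (min_width=4, slack=5)
Line 2: ['cheese'] (min_width=6, slack=3)
Line 3: ['draw', 'sky'] (min_width=8, slack=1)
Line 4: ['how', 'be'] (min_width=6, slack=3)
Line 5: ['sleepy'] (min_width=6, slack=3)
Line 6: ['plate'] (min_width=5, slack=4)
Line 7: ['brown', 'red'] (min_width=9, slack=0)
Line 8: ['night', 'owl'] (min_width=9, slack=0)
Line 9: ['emerald'] (min_width=7, slack=2)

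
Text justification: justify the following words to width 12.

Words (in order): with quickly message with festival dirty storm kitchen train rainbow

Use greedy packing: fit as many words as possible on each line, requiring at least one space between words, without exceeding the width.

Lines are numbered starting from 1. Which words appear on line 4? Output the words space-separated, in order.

Line 1: ['with', 'quickly'] (min_width=12, slack=0)
Line 2: ['message', 'with'] (min_width=12, slack=0)
Line 3: ['festival'] (min_width=8, slack=4)
Line 4: ['dirty', 'storm'] (min_width=11, slack=1)
Line 5: ['kitchen'] (min_width=7, slack=5)
Line 6: ['train'] (min_width=5, slack=7)
Line 7: ['rainbow'] (min_width=7, slack=5)

Answer: dirty storm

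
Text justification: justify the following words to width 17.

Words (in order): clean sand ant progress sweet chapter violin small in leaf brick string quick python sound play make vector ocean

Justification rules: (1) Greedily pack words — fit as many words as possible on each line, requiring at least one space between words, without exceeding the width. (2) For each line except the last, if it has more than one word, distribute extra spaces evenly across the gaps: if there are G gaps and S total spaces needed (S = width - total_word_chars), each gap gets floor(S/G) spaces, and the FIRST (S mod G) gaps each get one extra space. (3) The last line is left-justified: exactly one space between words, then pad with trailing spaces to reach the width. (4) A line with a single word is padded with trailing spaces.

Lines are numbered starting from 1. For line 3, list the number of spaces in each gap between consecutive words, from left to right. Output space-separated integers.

Line 1: ['clean', 'sand', 'ant'] (min_width=14, slack=3)
Line 2: ['progress', 'sweet'] (min_width=14, slack=3)
Line 3: ['chapter', 'violin'] (min_width=14, slack=3)
Line 4: ['small', 'in', 'leaf'] (min_width=13, slack=4)
Line 5: ['brick', 'string'] (min_width=12, slack=5)
Line 6: ['quick', 'python'] (min_width=12, slack=5)
Line 7: ['sound', 'play', 'make'] (min_width=15, slack=2)
Line 8: ['vector', 'ocean'] (min_width=12, slack=5)

Answer: 4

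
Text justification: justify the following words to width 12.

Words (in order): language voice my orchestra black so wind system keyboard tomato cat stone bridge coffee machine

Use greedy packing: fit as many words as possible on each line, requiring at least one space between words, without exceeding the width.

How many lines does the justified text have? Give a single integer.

Answer: 10

Derivation:
Line 1: ['language'] (min_width=8, slack=4)
Line 2: ['voice', 'my'] (min_width=8, slack=4)
Line 3: ['orchestra'] (min_width=9, slack=3)
Line 4: ['black', 'so'] (min_width=8, slack=4)
Line 5: ['wind', 'system'] (min_width=11, slack=1)
Line 6: ['keyboard'] (min_width=8, slack=4)
Line 7: ['tomato', 'cat'] (min_width=10, slack=2)
Line 8: ['stone', 'bridge'] (min_width=12, slack=0)
Line 9: ['coffee'] (min_width=6, slack=6)
Line 10: ['machine'] (min_width=7, slack=5)
Total lines: 10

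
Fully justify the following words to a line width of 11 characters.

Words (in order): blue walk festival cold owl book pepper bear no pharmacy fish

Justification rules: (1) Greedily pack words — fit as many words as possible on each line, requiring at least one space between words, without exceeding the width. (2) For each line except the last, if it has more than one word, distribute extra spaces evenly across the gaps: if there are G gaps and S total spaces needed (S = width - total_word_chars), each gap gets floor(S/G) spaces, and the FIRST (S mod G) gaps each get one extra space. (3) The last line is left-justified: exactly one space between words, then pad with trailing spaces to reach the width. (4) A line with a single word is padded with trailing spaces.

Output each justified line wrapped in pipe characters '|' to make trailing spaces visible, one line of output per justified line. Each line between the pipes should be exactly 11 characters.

Answer: |blue   walk|
|festival   |
|cold    owl|
|book pepper|
|bear     no|
|pharmacy   |
|fish       |

Derivation:
Line 1: ['blue', 'walk'] (min_width=9, slack=2)
Line 2: ['festival'] (min_width=8, slack=3)
Line 3: ['cold', 'owl'] (min_width=8, slack=3)
Line 4: ['book', 'pepper'] (min_width=11, slack=0)
Line 5: ['bear', 'no'] (min_width=7, slack=4)
Line 6: ['pharmacy'] (min_width=8, slack=3)
Line 7: ['fish'] (min_width=4, slack=7)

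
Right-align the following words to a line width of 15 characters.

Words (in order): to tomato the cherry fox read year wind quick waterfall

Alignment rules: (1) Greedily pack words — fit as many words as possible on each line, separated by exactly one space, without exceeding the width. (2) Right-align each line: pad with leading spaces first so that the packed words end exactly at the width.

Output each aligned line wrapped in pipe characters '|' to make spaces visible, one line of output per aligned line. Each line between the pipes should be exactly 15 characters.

Line 1: ['to', 'tomato', 'the'] (min_width=13, slack=2)
Line 2: ['cherry', 'fox', 'read'] (min_width=15, slack=0)
Line 3: ['year', 'wind', 'quick'] (min_width=15, slack=0)
Line 4: ['waterfall'] (min_width=9, slack=6)

Answer: |  to tomato the|
|cherry fox read|
|year wind quick|
|      waterfall|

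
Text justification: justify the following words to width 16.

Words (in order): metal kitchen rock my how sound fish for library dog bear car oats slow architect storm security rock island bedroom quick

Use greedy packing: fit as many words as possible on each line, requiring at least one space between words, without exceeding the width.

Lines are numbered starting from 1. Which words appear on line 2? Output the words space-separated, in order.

Line 1: ['metal', 'kitchen'] (min_width=13, slack=3)
Line 2: ['rock', 'my', 'how'] (min_width=11, slack=5)
Line 3: ['sound', 'fish', 'for'] (min_width=14, slack=2)
Line 4: ['library', 'dog', 'bear'] (min_width=16, slack=0)
Line 5: ['car', 'oats', 'slow'] (min_width=13, slack=3)
Line 6: ['architect', 'storm'] (min_width=15, slack=1)
Line 7: ['security', 'rock'] (min_width=13, slack=3)
Line 8: ['island', 'bedroom'] (min_width=14, slack=2)
Line 9: ['quick'] (min_width=5, slack=11)

Answer: rock my how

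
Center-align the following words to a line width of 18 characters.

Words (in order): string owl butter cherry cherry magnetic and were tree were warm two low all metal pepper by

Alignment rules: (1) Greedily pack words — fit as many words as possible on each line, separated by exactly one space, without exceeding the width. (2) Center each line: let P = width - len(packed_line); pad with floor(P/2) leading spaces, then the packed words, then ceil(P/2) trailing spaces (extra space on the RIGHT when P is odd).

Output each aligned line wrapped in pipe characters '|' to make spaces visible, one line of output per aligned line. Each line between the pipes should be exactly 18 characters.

Line 1: ['string', 'owl', 'butter'] (min_width=17, slack=1)
Line 2: ['cherry', 'cherry'] (min_width=13, slack=5)
Line 3: ['magnetic', 'and', 'were'] (min_width=17, slack=1)
Line 4: ['tree', 'were', 'warm', 'two'] (min_width=18, slack=0)
Line 5: ['low', 'all', 'metal'] (min_width=13, slack=5)
Line 6: ['pepper', 'by'] (min_width=9, slack=9)

Answer: |string owl butter |
|  cherry cherry   |
|magnetic and were |
|tree were warm two|
|  low all metal   |
|    pepper by     |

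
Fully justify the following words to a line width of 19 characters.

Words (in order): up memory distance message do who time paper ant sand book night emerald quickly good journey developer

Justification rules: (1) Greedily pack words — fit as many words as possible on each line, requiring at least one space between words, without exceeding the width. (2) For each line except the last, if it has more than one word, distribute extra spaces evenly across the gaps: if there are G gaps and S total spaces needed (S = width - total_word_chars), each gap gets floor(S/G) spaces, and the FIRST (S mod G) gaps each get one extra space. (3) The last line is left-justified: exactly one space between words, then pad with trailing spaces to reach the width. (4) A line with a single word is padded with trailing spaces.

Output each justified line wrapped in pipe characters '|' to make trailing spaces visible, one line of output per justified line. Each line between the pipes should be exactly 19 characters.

Line 1: ['up', 'memory', 'distance'] (min_width=18, slack=1)
Line 2: ['message', 'do', 'who', 'time'] (min_width=19, slack=0)
Line 3: ['paper', 'ant', 'sand', 'book'] (min_width=19, slack=0)
Line 4: ['night', 'emerald'] (min_width=13, slack=6)
Line 5: ['quickly', 'good'] (min_width=12, slack=7)
Line 6: ['journey', 'developer'] (min_width=17, slack=2)

Answer: |up  memory distance|
|message do who time|
|paper ant sand book|
|night       emerald|
|quickly        good|
|journey developer  |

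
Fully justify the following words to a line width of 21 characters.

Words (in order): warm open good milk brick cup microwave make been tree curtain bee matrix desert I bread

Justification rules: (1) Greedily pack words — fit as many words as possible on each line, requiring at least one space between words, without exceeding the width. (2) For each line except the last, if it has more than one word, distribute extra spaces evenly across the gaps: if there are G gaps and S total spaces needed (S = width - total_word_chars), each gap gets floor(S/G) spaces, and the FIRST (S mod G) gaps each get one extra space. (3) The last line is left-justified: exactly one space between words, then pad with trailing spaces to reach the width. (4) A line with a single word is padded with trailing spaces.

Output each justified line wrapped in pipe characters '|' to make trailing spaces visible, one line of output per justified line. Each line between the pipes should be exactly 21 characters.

Line 1: ['warm', 'open', 'good', 'milk'] (min_width=19, slack=2)
Line 2: ['brick', 'cup', 'microwave'] (min_width=19, slack=2)
Line 3: ['make', 'been', 'tree'] (min_width=14, slack=7)
Line 4: ['curtain', 'bee', 'matrix'] (min_width=18, slack=3)
Line 5: ['desert', 'I', 'bread'] (min_width=14, slack=7)

Answer: |warm  open  good milk|
|brick  cup  microwave|
|make     been    tree|
|curtain   bee  matrix|
|desert I bread       |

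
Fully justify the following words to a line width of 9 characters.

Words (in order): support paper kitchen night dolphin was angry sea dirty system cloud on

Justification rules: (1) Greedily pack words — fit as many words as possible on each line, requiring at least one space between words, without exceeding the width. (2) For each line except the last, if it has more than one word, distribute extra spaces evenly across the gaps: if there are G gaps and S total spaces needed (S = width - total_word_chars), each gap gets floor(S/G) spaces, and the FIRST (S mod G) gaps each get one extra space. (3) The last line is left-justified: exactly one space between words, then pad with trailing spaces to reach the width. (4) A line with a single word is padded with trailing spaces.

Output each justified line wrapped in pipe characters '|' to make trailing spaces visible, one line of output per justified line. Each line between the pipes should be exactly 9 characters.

Answer: |support  |
|paper    |
|kitchen  |
|night    |
|dolphin  |
|was angry|
|sea dirty|
|system   |
|cloud on |

Derivation:
Line 1: ['support'] (min_width=7, slack=2)
Line 2: ['paper'] (min_width=5, slack=4)
Line 3: ['kitchen'] (min_width=7, slack=2)
Line 4: ['night'] (min_width=5, slack=4)
Line 5: ['dolphin'] (min_width=7, slack=2)
Line 6: ['was', 'angry'] (min_width=9, slack=0)
Line 7: ['sea', 'dirty'] (min_width=9, slack=0)
Line 8: ['system'] (min_width=6, slack=3)
Line 9: ['cloud', 'on'] (min_width=8, slack=1)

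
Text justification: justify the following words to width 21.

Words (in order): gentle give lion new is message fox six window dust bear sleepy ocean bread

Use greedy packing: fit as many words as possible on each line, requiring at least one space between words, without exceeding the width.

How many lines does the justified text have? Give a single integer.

Line 1: ['gentle', 'give', 'lion', 'new'] (min_width=20, slack=1)
Line 2: ['is', 'message', 'fox', 'six'] (min_width=18, slack=3)
Line 3: ['window', 'dust', 'bear'] (min_width=16, slack=5)
Line 4: ['sleepy', 'ocean', 'bread'] (min_width=18, slack=3)
Total lines: 4

Answer: 4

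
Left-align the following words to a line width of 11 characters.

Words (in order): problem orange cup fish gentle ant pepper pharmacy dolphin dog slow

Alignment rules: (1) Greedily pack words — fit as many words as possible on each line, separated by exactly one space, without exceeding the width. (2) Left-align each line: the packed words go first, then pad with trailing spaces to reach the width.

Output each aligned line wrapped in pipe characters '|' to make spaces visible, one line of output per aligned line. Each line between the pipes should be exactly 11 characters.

Line 1: ['problem'] (min_width=7, slack=4)
Line 2: ['orange', 'cup'] (min_width=10, slack=1)
Line 3: ['fish', 'gentle'] (min_width=11, slack=0)
Line 4: ['ant', 'pepper'] (min_width=10, slack=1)
Line 5: ['pharmacy'] (min_width=8, slack=3)
Line 6: ['dolphin', 'dog'] (min_width=11, slack=0)
Line 7: ['slow'] (min_width=4, slack=7)

Answer: |problem    |
|orange cup |
|fish gentle|
|ant pepper |
|pharmacy   |
|dolphin dog|
|slow       |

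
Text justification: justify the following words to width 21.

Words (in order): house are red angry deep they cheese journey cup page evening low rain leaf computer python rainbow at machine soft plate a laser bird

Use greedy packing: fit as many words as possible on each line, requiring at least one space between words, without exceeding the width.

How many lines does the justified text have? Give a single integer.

Answer: 8

Derivation:
Line 1: ['house', 'are', 'red', 'angry'] (min_width=19, slack=2)
Line 2: ['deep', 'they', 'cheese'] (min_width=16, slack=5)
Line 3: ['journey', 'cup', 'page'] (min_width=16, slack=5)
Line 4: ['evening', 'low', 'rain', 'leaf'] (min_width=21, slack=0)
Line 5: ['computer', 'python'] (min_width=15, slack=6)
Line 6: ['rainbow', 'at', 'machine'] (min_width=18, slack=3)
Line 7: ['soft', 'plate', 'a', 'laser'] (min_width=18, slack=3)
Line 8: ['bird'] (min_width=4, slack=17)
Total lines: 8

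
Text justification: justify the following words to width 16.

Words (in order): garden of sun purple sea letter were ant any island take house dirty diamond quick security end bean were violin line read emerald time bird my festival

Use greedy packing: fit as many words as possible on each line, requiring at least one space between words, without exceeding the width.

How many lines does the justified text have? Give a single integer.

Line 1: ['garden', 'of', 'sun'] (min_width=13, slack=3)
Line 2: ['purple', 'sea'] (min_width=10, slack=6)
Line 3: ['letter', 'were', 'ant'] (min_width=15, slack=1)
Line 4: ['any', 'island', 'take'] (min_width=15, slack=1)
Line 5: ['house', 'dirty'] (min_width=11, slack=5)
Line 6: ['diamond', 'quick'] (min_width=13, slack=3)
Line 7: ['security', 'end'] (min_width=12, slack=4)
Line 8: ['bean', 'were', 'violin'] (min_width=16, slack=0)
Line 9: ['line', 'read'] (min_width=9, slack=7)
Line 10: ['emerald', 'time'] (min_width=12, slack=4)
Line 11: ['bird', 'my', 'festival'] (min_width=16, slack=0)
Total lines: 11

Answer: 11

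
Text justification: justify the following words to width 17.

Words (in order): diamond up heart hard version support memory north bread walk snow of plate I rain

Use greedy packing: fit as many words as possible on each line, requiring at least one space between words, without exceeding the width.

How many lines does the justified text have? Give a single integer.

Answer: 6

Derivation:
Line 1: ['diamond', 'up', 'heart'] (min_width=16, slack=1)
Line 2: ['hard', 'version'] (min_width=12, slack=5)
Line 3: ['support', 'memory'] (min_width=14, slack=3)
Line 4: ['north', 'bread', 'walk'] (min_width=16, slack=1)
Line 5: ['snow', 'of', 'plate', 'I'] (min_width=15, slack=2)
Line 6: ['rain'] (min_width=4, slack=13)
Total lines: 6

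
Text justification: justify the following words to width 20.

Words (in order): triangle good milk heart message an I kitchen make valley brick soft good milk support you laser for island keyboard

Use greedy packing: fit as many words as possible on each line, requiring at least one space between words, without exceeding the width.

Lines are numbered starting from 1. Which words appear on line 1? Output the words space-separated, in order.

Line 1: ['triangle', 'good', 'milk'] (min_width=18, slack=2)
Line 2: ['heart', 'message', 'an', 'I'] (min_width=18, slack=2)
Line 3: ['kitchen', 'make', 'valley'] (min_width=19, slack=1)
Line 4: ['brick', 'soft', 'good', 'milk'] (min_width=20, slack=0)
Line 5: ['support', 'you', 'laser'] (min_width=17, slack=3)
Line 6: ['for', 'island', 'keyboard'] (min_width=19, slack=1)

Answer: triangle good milk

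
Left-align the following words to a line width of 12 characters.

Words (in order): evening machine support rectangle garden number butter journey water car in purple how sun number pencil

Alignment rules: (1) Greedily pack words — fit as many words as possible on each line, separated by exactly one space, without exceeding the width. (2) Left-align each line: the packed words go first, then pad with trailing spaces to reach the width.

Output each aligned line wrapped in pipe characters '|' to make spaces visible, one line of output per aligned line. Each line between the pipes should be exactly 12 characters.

Answer: |evening     |
|machine     |
|support     |
|rectangle   |
|garden      |
|number      |
|butter      |
|journey     |
|water car in|
|purple how  |
|sun number  |
|pencil      |

Derivation:
Line 1: ['evening'] (min_width=7, slack=5)
Line 2: ['machine'] (min_width=7, slack=5)
Line 3: ['support'] (min_width=7, slack=5)
Line 4: ['rectangle'] (min_width=9, slack=3)
Line 5: ['garden'] (min_width=6, slack=6)
Line 6: ['number'] (min_width=6, slack=6)
Line 7: ['butter'] (min_width=6, slack=6)
Line 8: ['journey'] (min_width=7, slack=5)
Line 9: ['water', 'car', 'in'] (min_width=12, slack=0)
Line 10: ['purple', 'how'] (min_width=10, slack=2)
Line 11: ['sun', 'number'] (min_width=10, slack=2)
Line 12: ['pencil'] (min_width=6, slack=6)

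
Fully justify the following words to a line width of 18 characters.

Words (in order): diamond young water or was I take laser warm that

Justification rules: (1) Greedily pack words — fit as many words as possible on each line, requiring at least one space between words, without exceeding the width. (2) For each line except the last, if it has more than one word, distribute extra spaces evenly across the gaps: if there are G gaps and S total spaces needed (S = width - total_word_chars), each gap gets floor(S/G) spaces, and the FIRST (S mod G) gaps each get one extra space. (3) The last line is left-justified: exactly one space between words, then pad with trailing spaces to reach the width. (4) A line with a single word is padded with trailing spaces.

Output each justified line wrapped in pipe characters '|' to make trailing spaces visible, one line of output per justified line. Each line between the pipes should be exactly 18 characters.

Line 1: ['diamond', 'young'] (min_width=13, slack=5)
Line 2: ['water', 'or', 'was', 'I'] (min_width=14, slack=4)
Line 3: ['take', 'laser', 'warm'] (min_width=15, slack=3)
Line 4: ['that'] (min_width=4, slack=14)

Answer: |diamond      young|
|water   or  was  I|
|take   laser  warm|
|that              |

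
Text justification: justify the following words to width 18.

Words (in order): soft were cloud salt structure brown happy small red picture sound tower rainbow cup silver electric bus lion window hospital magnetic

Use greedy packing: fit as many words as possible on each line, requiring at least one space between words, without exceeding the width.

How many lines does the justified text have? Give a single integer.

Line 1: ['soft', 'were', 'cloud'] (min_width=15, slack=3)
Line 2: ['salt', 'structure'] (min_width=14, slack=4)
Line 3: ['brown', 'happy', 'small'] (min_width=17, slack=1)
Line 4: ['red', 'picture', 'sound'] (min_width=17, slack=1)
Line 5: ['tower', 'rainbow', 'cup'] (min_width=17, slack=1)
Line 6: ['silver', 'electric'] (min_width=15, slack=3)
Line 7: ['bus', 'lion', 'window'] (min_width=15, slack=3)
Line 8: ['hospital', 'magnetic'] (min_width=17, slack=1)
Total lines: 8

Answer: 8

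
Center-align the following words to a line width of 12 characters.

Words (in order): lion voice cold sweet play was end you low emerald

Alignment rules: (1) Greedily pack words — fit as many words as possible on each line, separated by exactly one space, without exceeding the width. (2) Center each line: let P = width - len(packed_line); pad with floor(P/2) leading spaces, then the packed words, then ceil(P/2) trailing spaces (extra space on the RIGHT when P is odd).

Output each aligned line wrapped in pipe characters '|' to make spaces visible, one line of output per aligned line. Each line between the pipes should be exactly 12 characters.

Line 1: ['lion', 'voice'] (min_width=10, slack=2)
Line 2: ['cold', 'sweet'] (min_width=10, slack=2)
Line 3: ['play', 'was', 'end'] (min_width=12, slack=0)
Line 4: ['you', 'low'] (min_width=7, slack=5)
Line 5: ['emerald'] (min_width=7, slack=5)

Answer: | lion voice |
| cold sweet |
|play was end|
|  you low   |
|  emerald   |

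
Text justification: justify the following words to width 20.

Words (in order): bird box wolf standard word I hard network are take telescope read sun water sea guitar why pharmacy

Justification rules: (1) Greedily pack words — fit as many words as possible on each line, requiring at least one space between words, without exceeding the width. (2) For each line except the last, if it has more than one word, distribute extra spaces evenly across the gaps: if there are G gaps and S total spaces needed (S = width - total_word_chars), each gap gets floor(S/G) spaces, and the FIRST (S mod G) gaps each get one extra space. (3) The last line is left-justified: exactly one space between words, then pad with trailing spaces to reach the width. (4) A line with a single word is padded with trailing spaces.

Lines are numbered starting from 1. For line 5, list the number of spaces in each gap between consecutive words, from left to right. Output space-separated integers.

Line 1: ['bird', 'box', 'wolf'] (min_width=13, slack=7)
Line 2: ['standard', 'word', 'I', 'hard'] (min_width=20, slack=0)
Line 3: ['network', 'are', 'take'] (min_width=16, slack=4)
Line 4: ['telescope', 'read', 'sun'] (min_width=18, slack=2)
Line 5: ['water', 'sea', 'guitar', 'why'] (min_width=20, slack=0)
Line 6: ['pharmacy'] (min_width=8, slack=12)

Answer: 1 1 1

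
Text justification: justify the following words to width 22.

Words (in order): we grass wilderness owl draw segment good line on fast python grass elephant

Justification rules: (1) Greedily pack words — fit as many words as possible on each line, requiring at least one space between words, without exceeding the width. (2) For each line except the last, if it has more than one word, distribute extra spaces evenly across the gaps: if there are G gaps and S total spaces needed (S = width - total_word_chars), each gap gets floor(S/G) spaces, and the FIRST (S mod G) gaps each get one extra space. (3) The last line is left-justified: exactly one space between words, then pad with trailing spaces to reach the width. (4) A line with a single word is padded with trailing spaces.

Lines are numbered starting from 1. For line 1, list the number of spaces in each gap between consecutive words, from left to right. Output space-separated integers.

Line 1: ['we', 'grass', 'wilderness'] (min_width=19, slack=3)
Line 2: ['owl', 'draw', 'segment', 'good'] (min_width=21, slack=1)
Line 3: ['line', 'on', 'fast', 'python'] (min_width=19, slack=3)
Line 4: ['grass', 'elephant'] (min_width=14, slack=8)

Answer: 3 2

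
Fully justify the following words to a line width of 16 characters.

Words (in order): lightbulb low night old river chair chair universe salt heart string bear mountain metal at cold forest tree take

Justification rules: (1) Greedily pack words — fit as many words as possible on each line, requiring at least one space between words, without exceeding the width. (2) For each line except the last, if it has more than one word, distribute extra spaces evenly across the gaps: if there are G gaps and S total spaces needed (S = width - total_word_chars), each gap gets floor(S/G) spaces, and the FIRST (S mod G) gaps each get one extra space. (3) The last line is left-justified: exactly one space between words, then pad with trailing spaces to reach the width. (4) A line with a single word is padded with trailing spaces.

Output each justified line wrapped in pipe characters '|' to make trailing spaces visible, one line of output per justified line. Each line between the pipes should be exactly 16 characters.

Line 1: ['lightbulb', 'low'] (min_width=13, slack=3)
Line 2: ['night', 'old', 'river'] (min_width=15, slack=1)
Line 3: ['chair', 'chair'] (min_width=11, slack=5)
Line 4: ['universe', 'salt'] (min_width=13, slack=3)
Line 5: ['heart', 'string'] (min_width=12, slack=4)
Line 6: ['bear', 'mountain'] (min_width=13, slack=3)
Line 7: ['metal', 'at', 'cold'] (min_width=13, slack=3)
Line 8: ['forest', 'tree', 'take'] (min_width=16, slack=0)

Answer: |lightbulb    low|
|night  old river|
|chair      chair|
|universe    salt|
|heart     string|
|bear    mountain|
|metal   at  cold|
|forest tree take|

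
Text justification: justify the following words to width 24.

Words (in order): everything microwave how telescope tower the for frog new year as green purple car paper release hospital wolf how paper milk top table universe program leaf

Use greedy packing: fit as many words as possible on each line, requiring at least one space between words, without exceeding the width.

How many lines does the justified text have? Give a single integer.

Line 1: ['everything', 'microwave', 'how'] (min_width=24, slack=0)
Line 2: ['telescope', 'tower', 'the', 'for'] (min_width=23, slack=1)
Line 3: ['frog', 'new', 'year', 'as', 'green'] (min_width=22, slack=2)
Line 4: ['purple', 'car', 'paper', 'release'] (min_width=24, slack=0)
Line 5: ['hospital', 'wolf', 'how', 'paper'] (min_width=23, slack=1)
Line 6: ['milk', 'top', 'table', 'universe'] (min_width=23, slack=1)
Line 7: ['program', 'leaf'] (min_width=12, slack=12)
Total lines: 7

Answer: 7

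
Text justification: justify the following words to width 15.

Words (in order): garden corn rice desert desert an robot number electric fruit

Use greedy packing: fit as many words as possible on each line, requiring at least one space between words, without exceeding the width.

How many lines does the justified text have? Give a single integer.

Answer: 5

Derivation:
Line 1: ['garden', 'corn'] (min_width=11, slack=4)
Line 2: ['rice', 'desert'] (min_width=11, slack=4)
Line 3: ['desert', 'an', 'robot'] (min_width=15, slack=0)
Line 4: ['number', 'electric'] (min_width=15, slack=0)
Line 5: ['fruit'] (min_width=5, slack=10)
Total lines: 5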